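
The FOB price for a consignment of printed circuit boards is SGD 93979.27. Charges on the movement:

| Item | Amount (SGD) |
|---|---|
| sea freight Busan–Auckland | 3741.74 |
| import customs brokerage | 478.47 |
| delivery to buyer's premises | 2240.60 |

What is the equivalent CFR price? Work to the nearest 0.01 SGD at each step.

Not relevant to the conversion: brokerage, delivery — on the buyer under both terms; not part of either seller's price.
From FOB to CFR, the seller additionally bears: freight.
CFR price = 93979.27 + 3741.74 = 97721.01

CFR price: SGD 97721.01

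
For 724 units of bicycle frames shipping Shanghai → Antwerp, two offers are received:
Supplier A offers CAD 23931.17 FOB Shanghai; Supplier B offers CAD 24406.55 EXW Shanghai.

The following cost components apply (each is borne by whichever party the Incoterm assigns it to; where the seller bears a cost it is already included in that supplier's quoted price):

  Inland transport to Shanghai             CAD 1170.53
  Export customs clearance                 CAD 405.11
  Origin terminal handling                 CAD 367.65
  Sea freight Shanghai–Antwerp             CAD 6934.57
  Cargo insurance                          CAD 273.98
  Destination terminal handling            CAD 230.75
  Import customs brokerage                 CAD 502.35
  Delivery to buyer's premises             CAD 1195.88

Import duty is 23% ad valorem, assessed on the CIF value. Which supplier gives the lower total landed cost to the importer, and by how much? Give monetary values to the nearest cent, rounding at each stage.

Supplier A is cheaper by CAD 2974.96

Supplier A (FOB):
CIF value = FOB price + freight + insurance = 23931.17 + 6934.57 + 273.98 = 31139.72
Import duty = 31139.72 × 23% = 7162.14
Buyer bears (A): 6934.57 + 273.98 + 230.75 + 502.35 + 1195.88 = 9137.53
Landed cost (A) = invoice 23931.17 + 9137.53 + duty 7162.14 = 40230.84
Supplier B (EXW):
CIF value = EXW price + inland to port + export clearance + origin terminal + freight + insurance = 24406.55 + 1170.53 + 405.11 + 367.65 + 6934.57 + 273.98 = 33558.39
Import duty = 33558.39 × 23% = 7718.43
Buyer bears (B): 1170.53 + 405.11 + 367.65 + 6934.57 + 273.98 + 230.75 + 502.35 + 1195.88 = 11080.82
Landed cost (B) = invoice 24406.55 + 11080.82 + duty 7718.43 = 43205.80
Difference = |40230.84 − 43205.80| = 2974.96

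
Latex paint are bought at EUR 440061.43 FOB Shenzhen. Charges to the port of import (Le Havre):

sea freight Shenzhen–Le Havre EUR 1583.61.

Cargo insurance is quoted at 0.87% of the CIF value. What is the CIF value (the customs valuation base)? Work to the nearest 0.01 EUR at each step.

Let C be the CIF value. C = FOB price + freight + 0.87% × C
C − 0.87% × C = 440061.43 + 1583.61
0.9913 × C = 441645.04
C = 441645.04 / 0.9913 = 445521.07
Insurance premium = 0.87% × 445521.07 = 3876.03

CIF value: EUR 445521.07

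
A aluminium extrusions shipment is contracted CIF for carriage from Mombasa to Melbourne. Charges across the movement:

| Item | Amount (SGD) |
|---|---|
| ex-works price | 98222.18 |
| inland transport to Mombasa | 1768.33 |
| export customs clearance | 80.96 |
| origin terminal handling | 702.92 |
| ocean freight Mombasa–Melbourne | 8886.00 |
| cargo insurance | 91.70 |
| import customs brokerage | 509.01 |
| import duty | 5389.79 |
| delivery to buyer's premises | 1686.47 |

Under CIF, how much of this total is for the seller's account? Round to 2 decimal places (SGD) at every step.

Seller's account: SGD 109752.09

CIF: the seller pays costs through ocean freight and marine insurance to the destination port.
Seller's account: goods 98222.18 + inland to port 1768.33 + export clearance 80.96 + origin terminal 702.92 + freight 8886.00 + insurance 91.70 = 109752.09
Buyer's account: brokerage 509.01 + duty 5389.79 + delivery 1686.47 = 7585.27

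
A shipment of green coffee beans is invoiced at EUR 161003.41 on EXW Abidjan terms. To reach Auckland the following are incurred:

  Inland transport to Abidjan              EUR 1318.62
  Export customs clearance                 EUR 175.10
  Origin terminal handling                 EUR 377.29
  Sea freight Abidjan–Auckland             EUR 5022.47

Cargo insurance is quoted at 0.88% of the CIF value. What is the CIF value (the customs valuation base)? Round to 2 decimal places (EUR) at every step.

CIF value: EUR 169387.50

Let C be the CIF value. C = EXW price + pre-shipment costs + freight + 0.88% × C
C − 0.88% × C = 161003.41 + 1318.62 + 175.10 + 377.29 + 5022.47
0.9912 × C = 167896.89
C = 167896.89 / 0.9912 = 169387.50
Insurance premium = 0.88% × 169387.50 = 1490.61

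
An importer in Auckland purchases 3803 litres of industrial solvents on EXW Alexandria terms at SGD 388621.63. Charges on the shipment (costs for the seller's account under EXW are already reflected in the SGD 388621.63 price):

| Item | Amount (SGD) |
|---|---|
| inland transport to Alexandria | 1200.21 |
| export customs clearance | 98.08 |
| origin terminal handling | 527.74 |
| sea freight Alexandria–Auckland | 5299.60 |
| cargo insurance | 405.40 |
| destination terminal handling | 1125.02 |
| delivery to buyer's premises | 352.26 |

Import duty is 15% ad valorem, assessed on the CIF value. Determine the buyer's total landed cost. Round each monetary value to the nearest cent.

Total landed cost: SGD 457052.84

EXW: the seller makes goods available at their premises; the buyer bears all onward costs.
CIF value = EXW price + inland to port + export clearance + origin terminal + freight + insurance = 388621.63 + 1200.21 + 98.08 + 527.74 + 5299.60 + 405.40 = 396152.66
Import duty = 396152.66 × 15% = 59422.90
Buyer bears: inland to port 1200.21 + export clearance 98.08 + origin terminal 527.74 + freight 5299.60 + insurance 405.40 + destination terminal 1125.02 + delivery 352.26 + duty 59422.90 = 68431.21
Landed cost = invoice 388621.63 + 68431.21 = 457052.84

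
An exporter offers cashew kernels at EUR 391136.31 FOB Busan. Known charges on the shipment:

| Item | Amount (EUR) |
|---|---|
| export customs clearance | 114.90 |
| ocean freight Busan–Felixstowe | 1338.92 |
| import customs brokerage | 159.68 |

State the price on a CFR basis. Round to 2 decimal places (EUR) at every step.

Not relevant to the conversion: export clearance — on the seller under both FOB and CFR; already in the FOB price and stays in the CFR price. brokerage — on the buyer under both terms; not part of either seller's price.
From FOB to CFR, the seller additionally bears: freight.
CFR price = 391136.31 + 1338.92 = 392475.23

CFR price: EUR 392475.23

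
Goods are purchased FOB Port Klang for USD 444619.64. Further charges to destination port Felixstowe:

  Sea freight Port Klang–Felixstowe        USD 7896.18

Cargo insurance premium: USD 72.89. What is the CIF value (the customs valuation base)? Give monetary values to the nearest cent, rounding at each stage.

CIF value: USD 452588.71

CIF = FOB price + freight + insurance
CIF = 444619.64 + 7896.18 + 72.89 = 452588.71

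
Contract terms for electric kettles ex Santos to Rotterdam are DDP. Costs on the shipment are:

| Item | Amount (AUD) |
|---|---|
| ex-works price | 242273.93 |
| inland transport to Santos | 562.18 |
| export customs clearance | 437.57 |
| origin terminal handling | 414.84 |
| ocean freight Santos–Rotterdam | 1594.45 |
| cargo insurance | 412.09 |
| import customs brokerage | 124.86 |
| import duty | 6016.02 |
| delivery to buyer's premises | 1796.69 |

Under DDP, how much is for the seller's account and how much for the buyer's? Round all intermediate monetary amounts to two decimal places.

Seller: AUD 253632.63; buyer: AUD 0.00

DDP: the seller bears all costs including import duty.
Seller's account: goods 242273.93 + inland to port 562.18 + export clearance 437.57 + origin terminal 414.84 + freight 1594.45 + insurance 412.09 + brokerage 124.86 + duty 6016.02 + delivery 1796.69 = 253632.63
Buyer's account: 0.00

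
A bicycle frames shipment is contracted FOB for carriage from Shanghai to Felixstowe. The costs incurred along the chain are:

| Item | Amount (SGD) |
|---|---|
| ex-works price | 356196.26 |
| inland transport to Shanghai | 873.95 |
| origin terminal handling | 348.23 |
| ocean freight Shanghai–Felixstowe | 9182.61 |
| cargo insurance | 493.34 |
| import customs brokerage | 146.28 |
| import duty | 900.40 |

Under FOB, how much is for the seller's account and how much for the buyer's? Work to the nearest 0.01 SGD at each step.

Seller: SGD 357418.44; buyer: SGD 10722.63

FOB: the seller bears costs until goods are on board at the origin port; the buyer bears freight, insurance and all costs thereafter.
Seller's account: goods 356196.26 + inland to port 873.95 + origin terminal 348.23 = 357418.44
Buyer's account: freight 9182.61 + insurance 493.34 + brokerage 146.28 + duty 900.40 = 10722.63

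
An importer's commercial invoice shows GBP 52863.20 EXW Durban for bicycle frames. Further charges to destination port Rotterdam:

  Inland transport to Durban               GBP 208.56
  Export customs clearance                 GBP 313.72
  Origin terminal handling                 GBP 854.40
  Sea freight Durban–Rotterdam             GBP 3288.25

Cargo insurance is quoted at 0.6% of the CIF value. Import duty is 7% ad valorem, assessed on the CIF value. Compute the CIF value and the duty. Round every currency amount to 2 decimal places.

CIF value: GBP 57875.38; import duty: GBP 4051.28

Let C be the CIF value. C = EXW price + pre-shipment costs + freight + 0.6% × C
C − 0.6% × C = 52863.20 + 208.56 + 313.72 + 854.40 + 3288.25
0.994 × C = 57528.13
C = 57528.13 / 0.994 = 57875.38
Insurance premium = 0.6% × 57875.38 = 347.25
Import duty = 57875.38 × 7% = 4051.28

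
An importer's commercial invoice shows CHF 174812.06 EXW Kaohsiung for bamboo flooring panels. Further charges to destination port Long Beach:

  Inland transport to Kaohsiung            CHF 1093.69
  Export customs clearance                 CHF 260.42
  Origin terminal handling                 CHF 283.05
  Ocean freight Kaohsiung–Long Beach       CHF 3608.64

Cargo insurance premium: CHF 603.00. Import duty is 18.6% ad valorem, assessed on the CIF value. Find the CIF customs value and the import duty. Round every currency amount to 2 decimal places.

CIF = EXW price + pre-shipment costs + freight + insurance
CIF = 174812.06 + 1093.69 + 260.42 + 283.05 + 3608.64 + 603.00 = 180660.86
Import duty = 180660.86 × 18.6% = 33602.92

CIF value: CHF 180660.86; import duty: CHF 33602.92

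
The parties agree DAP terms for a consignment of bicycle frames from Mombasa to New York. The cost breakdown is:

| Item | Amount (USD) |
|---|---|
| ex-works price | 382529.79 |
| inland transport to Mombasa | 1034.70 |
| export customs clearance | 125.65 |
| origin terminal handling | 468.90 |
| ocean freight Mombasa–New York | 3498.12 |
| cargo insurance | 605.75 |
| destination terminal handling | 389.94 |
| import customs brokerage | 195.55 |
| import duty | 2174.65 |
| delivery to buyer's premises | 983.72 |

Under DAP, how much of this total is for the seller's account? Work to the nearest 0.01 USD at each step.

Seller's account: USD 389636.57

DAP: the seller bears all costs to the named destination except import duty and clearance.
Seller's account: goods 382529.79 + inland to port 1034.70 + export clearance 125.65 + origin terminal 468.90 + freight 3498.12 + insurance 605.75 + destination terminal 389.94 + delivery 983.72 = 389636.57
Buyer's account: brokerage 195.55 + duty 2174.65 = 2370.20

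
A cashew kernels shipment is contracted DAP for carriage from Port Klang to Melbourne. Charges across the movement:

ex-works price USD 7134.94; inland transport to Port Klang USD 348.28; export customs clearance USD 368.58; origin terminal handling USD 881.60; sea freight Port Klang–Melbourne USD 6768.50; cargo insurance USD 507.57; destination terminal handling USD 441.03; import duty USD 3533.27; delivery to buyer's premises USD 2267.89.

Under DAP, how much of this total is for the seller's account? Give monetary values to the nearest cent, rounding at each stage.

Seller's account: USD 18718.39

DAP: the seller bears all costs to the named destination except import duty and clearance.
Seller's account: goods 7134.94 + inland to port 348.28 + export clearance 368.58 + origin terminal 881.60 + freight 6768.50 + insurance 507.57 + destination terminal 441.03 + delivery 2267.89 = 18718.39
Buyer's account: duty 3533.27 = 3533.27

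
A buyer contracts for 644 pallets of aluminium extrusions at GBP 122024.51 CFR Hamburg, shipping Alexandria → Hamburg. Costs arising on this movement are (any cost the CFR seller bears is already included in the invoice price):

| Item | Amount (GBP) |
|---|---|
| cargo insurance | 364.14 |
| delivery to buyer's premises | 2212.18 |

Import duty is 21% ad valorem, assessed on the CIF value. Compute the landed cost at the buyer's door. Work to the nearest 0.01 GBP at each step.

CFR: the seller pays costs through ocean freight to the destination port, but not insurance.
CIF value = CFR price + insurance = 122024.51 + 364.14 = 122388.65
Import duty = 122388.65 × 21% = 25701.62
Buyer bears: insurance 364.14 + delivery 2212.18 + duty 25701.62 = 28277.94
Landed cost = invoice 122024.51 + 28277.94 = 150302.45

Total landed cost: GBP 150302.45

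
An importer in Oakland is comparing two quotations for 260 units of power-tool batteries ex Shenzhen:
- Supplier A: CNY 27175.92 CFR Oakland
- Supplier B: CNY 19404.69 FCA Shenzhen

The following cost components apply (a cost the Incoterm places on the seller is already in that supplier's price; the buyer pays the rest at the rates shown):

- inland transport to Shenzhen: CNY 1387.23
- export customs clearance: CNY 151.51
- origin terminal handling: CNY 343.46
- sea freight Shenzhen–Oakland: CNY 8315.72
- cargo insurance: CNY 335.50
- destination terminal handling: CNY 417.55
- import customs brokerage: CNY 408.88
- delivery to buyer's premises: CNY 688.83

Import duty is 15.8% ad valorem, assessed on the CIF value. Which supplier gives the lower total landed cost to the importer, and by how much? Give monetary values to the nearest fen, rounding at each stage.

Supplier A is cheaper by CNY 1028.25

Supplier A (CFR):
CIF value = CFR price + insurance = 27175.92 + 335.50 = 27511.42
Import duty = 27511.42 × 15.8% = 4346.80
Buyer bears (A): 335.50 + 417.55 + 408.88 + 688.83 = 1850.76
Landed cost (A) = invoice 27175.92 + 1850.76 + duty 4346.80 = 33373.48
Supplier B (FCA):
CIF value = FCA price + origin terminal + freight + insurance = 19404.69 + 343.46 + 8315.72 + 335.50 = 28399.37
Import duty = 28399.37 × 15.8% = 4487.10
Buyer bears (B): 343.46 + 8315.72 + 335.50 + 417.55 + 408.88 + 688.83 = 10509.94
Landed cost (B) = invoice 19404.69 + 10509.94 + duty 4487.10 = 34401.73
Difference = |33373.48 − 34401.73| = 1028.25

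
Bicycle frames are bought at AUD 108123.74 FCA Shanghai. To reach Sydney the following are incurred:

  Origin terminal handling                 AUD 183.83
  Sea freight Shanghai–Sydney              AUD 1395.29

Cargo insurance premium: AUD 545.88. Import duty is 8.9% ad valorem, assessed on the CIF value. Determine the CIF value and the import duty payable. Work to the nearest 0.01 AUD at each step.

CIF value: AUD 110248.74; import duty: AUD 9812.14

CIF = FCA price + pre-shipment costs + freight + insurance
CIF = 108123.74 + 183.83 + 1395.29 + 545.88 = 110248.74
Import duty = 110248.74 × 8.9% = 9812.14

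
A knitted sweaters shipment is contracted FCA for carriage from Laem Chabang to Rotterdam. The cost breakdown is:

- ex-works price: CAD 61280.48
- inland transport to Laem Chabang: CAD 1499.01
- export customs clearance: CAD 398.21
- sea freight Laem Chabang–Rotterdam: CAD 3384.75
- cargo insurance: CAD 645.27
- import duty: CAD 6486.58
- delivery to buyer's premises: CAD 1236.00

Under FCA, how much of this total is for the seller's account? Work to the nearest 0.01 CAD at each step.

FCA: the seller delivers export-cleared goods to the carrier; the buyer bears costs from that point.
Seller's account: goods 61280.48 + inland to port 1499.01 + export clearance 398.21 = 63177.70
Buyer's account: freight 3384.75 + insurance 645.27 + duty 6486.58 + delivery 1236.00 = 11752.60

Seller's account: CAD 63177.70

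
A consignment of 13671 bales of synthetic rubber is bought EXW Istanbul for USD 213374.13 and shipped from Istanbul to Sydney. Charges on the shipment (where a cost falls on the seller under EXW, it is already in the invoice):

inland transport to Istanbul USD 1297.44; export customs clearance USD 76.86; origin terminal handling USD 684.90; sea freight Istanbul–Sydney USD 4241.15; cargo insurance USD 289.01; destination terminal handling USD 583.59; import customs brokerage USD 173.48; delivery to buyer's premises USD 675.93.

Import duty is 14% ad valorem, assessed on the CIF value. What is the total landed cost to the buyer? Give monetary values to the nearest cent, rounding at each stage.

Total landed cost: USD 252191.38

EXW: the seller makes goods available at their premises; the buyer bears all onward costs.
CIF value = EXW price + inland to port + export clearance + origin terminal + freight + insurance = 213374.13 + 1297.44 + 76.86 + 684.90 + 4241.15 + 289.01 = 219963.49
Import duty = 219963.49 × 14% = 30794.89
Buyer bears: inland to port 1297.44 + export clearance 76.86 + origin terminal 684.90 + freight 4241.15 + insurance 289.01 + destination terminal 583.59 + brokerage 173.48 + delivery 675.93 + duty 30794.89 = 38817.25
Landed cost = invoice 213374.13 + 38817.25 = 252191.38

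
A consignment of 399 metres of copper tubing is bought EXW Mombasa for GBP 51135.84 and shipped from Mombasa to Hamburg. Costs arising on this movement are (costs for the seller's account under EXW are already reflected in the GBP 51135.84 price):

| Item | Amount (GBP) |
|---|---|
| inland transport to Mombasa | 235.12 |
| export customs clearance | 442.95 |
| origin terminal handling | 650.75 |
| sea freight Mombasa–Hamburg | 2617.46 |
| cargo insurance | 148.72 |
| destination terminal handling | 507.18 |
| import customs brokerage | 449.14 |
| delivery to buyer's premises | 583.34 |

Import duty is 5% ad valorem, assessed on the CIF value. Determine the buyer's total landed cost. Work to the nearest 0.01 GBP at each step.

EXW: the seller makes goods available at their premises; the buyer bears all onward costs.
CIF value = EXW price + inland to port + export clearance + origin terminal + freight + insurance = 51135.84 + 235.12 + 442.95 + 650.75 + 2617.46 + 148.72 = 55230.84
Import duty = 55230.84 × 5% = 2761.54
Buyer bears: inland to port 235.12 + export clearance 442.95 + origin terminal 650.75 + freight 2617.46 + insurance 148.72 + destination terminal 507.18 + brokerage 449.14 + delivery 583.34 + duty 2761.54 = 8396.20
Landed cost = invoice 51135.84 + 8396.20 = 59532.04

Total landed cost: GBP 59532.04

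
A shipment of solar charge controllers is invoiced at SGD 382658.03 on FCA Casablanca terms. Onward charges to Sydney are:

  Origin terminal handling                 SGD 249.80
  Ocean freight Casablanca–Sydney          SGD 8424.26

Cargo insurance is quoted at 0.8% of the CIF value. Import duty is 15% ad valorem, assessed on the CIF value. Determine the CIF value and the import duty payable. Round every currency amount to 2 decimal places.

Let C be the CIF value. C = FCA price + pre-shipment costs + freight + 0.8% × C
C − 0.8% × C = 382658.03 + 249.80 + 8424.26
0.992 × C = 391332.09
C = 391332.09 / 0.992 = 394487.99
Insurance premium = 0.8% × 394487.99 = 3155.90
Import duty = 394487.99 × 15% = 59173.20

CIF value: SGD 394487.99; import duty: SGD 59173.20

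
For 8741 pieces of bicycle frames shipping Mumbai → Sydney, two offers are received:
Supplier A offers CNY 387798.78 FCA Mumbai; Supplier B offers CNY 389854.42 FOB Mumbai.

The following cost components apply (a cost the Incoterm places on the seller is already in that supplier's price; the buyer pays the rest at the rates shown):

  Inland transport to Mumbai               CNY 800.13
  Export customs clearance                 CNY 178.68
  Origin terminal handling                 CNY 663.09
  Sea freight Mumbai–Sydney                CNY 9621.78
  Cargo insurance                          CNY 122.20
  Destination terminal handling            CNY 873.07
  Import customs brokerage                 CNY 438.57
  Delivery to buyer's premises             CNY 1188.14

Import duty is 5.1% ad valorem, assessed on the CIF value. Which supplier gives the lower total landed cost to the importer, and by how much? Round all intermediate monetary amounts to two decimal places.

Supplier A (FCA):
CIF value = FCA price + origin terminal + freight + insurance = 387798.78 + 663.09 + 9621.78 + 122.20 = 398205.85
Import duty = 398205.85 × 5.1% = 20308.50
Buyer bears (A): 663.09 + 9621.78 + 122.20 + 873.07 + 438.57 + 1188.14 = 12906.85
Landed cost (A) = invoice 387798.78 + 12906.85 + duty 20308.50 = 421014.13
Supplier B (FOB):
CIF value = FOB price + freight + insurance = 389854.42 + 9621.78 + 122.20 = 399598.40
Import duty = 399598.40 × 5.1% = 20379.52
Buyer bears (B): 9621.78 + 122.20 + 873.07 + 438.57 + 1188.14 = 12243.76
Landed cost (B) = invoice 389854.42 + 12243.76 + duty 20379.52 = 422477.70
Difference = |421014.13 − 422477.70| = 1463.57

Supplier A is cheaper by CNY 1463.57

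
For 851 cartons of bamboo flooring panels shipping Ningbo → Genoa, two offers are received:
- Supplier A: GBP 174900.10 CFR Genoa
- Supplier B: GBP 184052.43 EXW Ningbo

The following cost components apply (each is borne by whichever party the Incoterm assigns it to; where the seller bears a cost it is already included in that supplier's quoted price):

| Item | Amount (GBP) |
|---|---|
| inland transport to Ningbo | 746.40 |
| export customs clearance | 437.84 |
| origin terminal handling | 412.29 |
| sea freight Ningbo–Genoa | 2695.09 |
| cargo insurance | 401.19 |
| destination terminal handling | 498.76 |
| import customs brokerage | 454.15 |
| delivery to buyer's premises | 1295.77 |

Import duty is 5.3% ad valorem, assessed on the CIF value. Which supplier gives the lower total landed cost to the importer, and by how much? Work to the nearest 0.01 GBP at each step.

Supplier A (CFR):
CIF value = CFR price + insurance = 174900.10 + 401.19 = 175301.29
Import duty = 175301.29 × 5.3% = 9290.97
Buyer bears (A): 401.19 + 498.76 + 454.15 + 1295.77 = 2649.87
Landed cost (A) = invoice 174900.10 + 2649.87 + duty 9290.97 = 186840.94
Supplier B (EXW):
CIF value = EXW price + inland to port + export clearance + origin terminal + freight + insurance = 184052.43 + 746.40 + 437.84 + 412.29 + 2695.09 + 401.19 = 188745.24
Import duty = 188745.24 × 5.3% = 10003.50
Buyer bears (B): 746.40 + 437.84 + 412.29 + 2695.09 + 401.19 + 498.76 + 454.15 + 1295.77 = 6941.49
Landed cost (B) = invoice 184052.43 + 6941.49 + duty 10003.50 = 200997.42
Difference = |186840.94 − 200997.42| = 14156.48

Supplier A is cheaper by GBP 14156.48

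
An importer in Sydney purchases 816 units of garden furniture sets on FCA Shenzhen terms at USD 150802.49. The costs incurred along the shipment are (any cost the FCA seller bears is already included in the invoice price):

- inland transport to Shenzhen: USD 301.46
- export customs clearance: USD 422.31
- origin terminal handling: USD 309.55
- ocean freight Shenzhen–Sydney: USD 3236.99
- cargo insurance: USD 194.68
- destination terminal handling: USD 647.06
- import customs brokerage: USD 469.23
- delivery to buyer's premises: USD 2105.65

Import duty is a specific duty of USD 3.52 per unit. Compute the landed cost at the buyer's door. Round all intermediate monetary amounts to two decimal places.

FCA: the seller delivers export-cleared goods to the carrier; the buyer bears costs from that point.
Already in the invoice (seller's account under FCA): inland to port, export clearance — exclude.
CIF value = FCA price + origin terminal + freight + insurance = 150802.49 + 309.55 + 3236.99 + 194.68 = 154543.71
Import duty = 816 × 3.52 = 2872.32
Buyer bears: origin terminal 309.55 + freight 3236.99 + insurance 194.68 + destination terminal 647.06 + brokerage 469.23 + delivery 2105.65 + duty 2872.32 = 9835.48
Landed cost = invoice 150802.49 + 9835.48 = 160637.97

Total landed cost: USD 160637.97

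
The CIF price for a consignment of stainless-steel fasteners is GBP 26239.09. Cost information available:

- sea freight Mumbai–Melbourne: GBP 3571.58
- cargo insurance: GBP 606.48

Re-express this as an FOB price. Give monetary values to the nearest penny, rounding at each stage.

FOB price: GBP 22061.03

From CIF to FOB, the seller no longer bears: freight, insurance.
FOB price = 26239.09 − 3571.58 − 606.48 = 22061.03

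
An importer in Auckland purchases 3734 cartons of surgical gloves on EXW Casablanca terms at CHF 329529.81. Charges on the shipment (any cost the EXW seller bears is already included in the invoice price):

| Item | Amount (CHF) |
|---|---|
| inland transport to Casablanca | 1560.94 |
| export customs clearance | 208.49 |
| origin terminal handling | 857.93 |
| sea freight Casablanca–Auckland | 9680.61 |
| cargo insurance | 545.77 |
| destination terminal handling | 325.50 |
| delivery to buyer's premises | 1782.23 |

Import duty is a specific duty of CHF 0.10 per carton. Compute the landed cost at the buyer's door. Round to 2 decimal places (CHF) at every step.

Total landed cost: CHF 344864.68

EXW: the seller makes goods available at their premises; the buyer bears all onward costs.
CIF value = EXW price + inland to port + export clearance + origin terminal + freight + insurance = 329529.81 + 1560.94 + 208.49 + 857.93 + 9680.61 + 545.77 = 342383.55
Import duty = 3734 × 0.10 = 373.40
Buyer bears: inland to port 1560.94 + export clearance 208.49 + origin terminal 857.93 + freight 9680.61 + insurance 545.77 + destination terminal 325.50 + delivery 1782.23 + duty 373.40 = 15334.87
Landed cost = invoice 329529.81 + 15334.87 = 344864.68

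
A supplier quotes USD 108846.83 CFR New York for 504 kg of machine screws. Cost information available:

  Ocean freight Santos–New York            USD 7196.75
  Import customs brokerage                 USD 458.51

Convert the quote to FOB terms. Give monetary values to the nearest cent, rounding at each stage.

FOB price: USD 101650.08

Not relevant to the conversion: brokerage — on the buyer under both terms; not part of either seller's price.
From CFR to FOB, the seller no longer bears: freight.
FOB price = 108846.83 − 7196.75 = 101650.08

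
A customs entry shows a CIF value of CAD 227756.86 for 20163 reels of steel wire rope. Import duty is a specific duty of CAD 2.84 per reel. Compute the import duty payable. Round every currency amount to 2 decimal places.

Import duty = 20163 × 2.84 = 57262.92

Import duty: CAD 57262.92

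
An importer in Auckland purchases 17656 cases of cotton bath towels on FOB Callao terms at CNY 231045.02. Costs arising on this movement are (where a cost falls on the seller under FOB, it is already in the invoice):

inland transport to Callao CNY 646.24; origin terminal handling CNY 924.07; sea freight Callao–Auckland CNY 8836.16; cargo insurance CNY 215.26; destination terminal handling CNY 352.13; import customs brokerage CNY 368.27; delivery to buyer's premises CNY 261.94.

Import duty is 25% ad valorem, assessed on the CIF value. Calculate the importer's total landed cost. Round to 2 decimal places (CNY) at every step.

Total landed cost: CNY 301102.89

FOB: the seller bears costs until goods are on board at the origin port; the buyer bears freight, insurance and all costs thereafter.
Already in the invoice (seller's account under FOB): inland to port, origin terminal — exclude.
CIF value = FOB price + freight + insurance = 231045.02 + 8836.16 + 215.26 = 240096.44
Import duty = 240096.44 × 25% = 60024.11
Buyer bears: freight 8836.16 + insurance 215.26 + destination terminal 352.13 + brokerage 368.27 + delivery 261.94 + duty 60024.11 = 70057.87
Landed cost = invoice 231045.02 + 70057.87 = 301102.89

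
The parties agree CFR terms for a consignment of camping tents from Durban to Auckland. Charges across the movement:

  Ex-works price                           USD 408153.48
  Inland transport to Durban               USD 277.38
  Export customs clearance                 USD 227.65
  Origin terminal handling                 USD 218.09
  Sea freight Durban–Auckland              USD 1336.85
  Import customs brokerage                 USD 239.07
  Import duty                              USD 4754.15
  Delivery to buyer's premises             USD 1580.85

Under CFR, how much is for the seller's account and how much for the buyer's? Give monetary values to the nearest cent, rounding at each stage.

Seller: USD 410213.45; buyer: USD 6574.07

CFR: the seller pays costs through ocean freight to the destination port, but not insurance.
Seller's account: goods 408153.48 + inland to port 277.38 + export clearance 227.65 + origin terminal 218.09 + freight 1336.85 = 410213.45
Buyer's account: brokerage 239.07 + duty 4754.15 + delivery 1580.85 = 6574.07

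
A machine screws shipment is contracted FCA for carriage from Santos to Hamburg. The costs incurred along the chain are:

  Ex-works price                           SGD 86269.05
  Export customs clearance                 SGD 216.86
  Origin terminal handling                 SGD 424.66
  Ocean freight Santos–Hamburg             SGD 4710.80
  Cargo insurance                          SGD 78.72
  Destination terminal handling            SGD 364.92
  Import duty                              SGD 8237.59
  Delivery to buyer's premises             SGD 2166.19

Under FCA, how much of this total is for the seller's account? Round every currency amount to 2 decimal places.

FCA: the seller delivers export-cleared goods to the carrier; the buyer bears costs from that point.
Seller's account: goods 86269.05 + export clearance 216.86 = 86485.91
Buyer's account: origin terminal 424.66 + freight 4710.80 + insurance 78.72 + destination terminal 364.92 + duty 8237.59 + delivery 2166.19 = 15982.88

Seller's account: SGD 86485.91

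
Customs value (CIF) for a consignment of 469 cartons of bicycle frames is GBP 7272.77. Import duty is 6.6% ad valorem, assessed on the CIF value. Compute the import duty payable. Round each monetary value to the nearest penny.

Import duty = 7272.77 × 6.6% = 480.00

Import duty: GBP 480.00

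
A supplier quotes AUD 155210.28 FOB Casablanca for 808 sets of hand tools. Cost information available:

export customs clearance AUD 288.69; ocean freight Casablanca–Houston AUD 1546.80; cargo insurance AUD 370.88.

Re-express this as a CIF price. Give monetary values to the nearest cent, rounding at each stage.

Not relevant to the conversion: export clearance — on the seller under both FOB and CIF; already in the FOB price and stays in the CIF price.
From FOB to CIF, the seller additionally bears: freight, insurance.
CIF price = 155210.28 + 1546.80 + 370.88 = 157127.96

CIF price: AUD 157127.96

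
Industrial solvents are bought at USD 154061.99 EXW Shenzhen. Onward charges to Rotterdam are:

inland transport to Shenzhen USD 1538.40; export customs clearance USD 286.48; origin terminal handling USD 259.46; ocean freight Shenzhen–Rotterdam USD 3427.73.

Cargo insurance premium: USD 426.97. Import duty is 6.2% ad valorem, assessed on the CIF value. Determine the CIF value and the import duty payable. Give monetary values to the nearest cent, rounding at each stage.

CIF = EXW price + pre-shipment costs + freight + insurance
CIF = 154061.99 + 1538.40 + 286.48 + 259.46 + 3427.73 + 426.97 = 160001.03
Import duty = 160001.03 × 6.2% = 9920.06

CIF value: USD 160001.03; import duty: USD 9920.06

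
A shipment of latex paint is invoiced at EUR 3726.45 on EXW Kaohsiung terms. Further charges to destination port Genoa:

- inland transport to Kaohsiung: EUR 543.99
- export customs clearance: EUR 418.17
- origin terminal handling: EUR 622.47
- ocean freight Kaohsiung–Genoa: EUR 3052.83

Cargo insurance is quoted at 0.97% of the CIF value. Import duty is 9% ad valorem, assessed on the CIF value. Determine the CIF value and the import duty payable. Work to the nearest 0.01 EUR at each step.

Let C be the CIF value. C = EXW price + pre-shipment costs + freight + 0.97% × C
C − 0.97% × C = 3726.45 + 543.99 + 418.17 + 622.47 + 3052.83
0.9903 × C = 8363.91
C = 8363.91 / 0.9903 = 8445.83
Insurance premium = 0.97% × 8445.83 = 81.92
Import duty = 8445.83 × 9% = 760.12

CIF value: EUR 8445.83; import duty: EUR 760.12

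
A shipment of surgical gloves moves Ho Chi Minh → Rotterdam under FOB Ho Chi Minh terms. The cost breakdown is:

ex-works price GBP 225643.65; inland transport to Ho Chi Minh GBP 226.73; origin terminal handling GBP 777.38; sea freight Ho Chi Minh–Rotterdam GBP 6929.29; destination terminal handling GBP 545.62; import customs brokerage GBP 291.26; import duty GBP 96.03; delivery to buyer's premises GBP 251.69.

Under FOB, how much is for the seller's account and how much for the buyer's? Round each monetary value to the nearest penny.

Seller: GBP 226647.76; buyer: GBP 8113.89

FOB: the seller bears costs until goods are on board at the origin port; the buyer bears freight, insurance and all costs thereafter.
Seller's account: goods 225643.65 + inland to port 226.73 + origin terminal 777.38 = 226647.76
Buyer's account: freight 6929.29 + destination terminal 545.62 + brokerage 291.26 + duty 96.03 + delivery 251.69 = 8113.89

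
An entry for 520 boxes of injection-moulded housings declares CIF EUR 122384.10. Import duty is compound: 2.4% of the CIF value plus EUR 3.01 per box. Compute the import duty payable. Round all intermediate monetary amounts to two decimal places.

Ad valorem component: 122384.10 × 2.4% = 2937.22
Specific component: 520 × 3.01 = 1565.20
Import duty = 2937.22 + 1565.20 = 4502.42

Import duty: EUR 4502.42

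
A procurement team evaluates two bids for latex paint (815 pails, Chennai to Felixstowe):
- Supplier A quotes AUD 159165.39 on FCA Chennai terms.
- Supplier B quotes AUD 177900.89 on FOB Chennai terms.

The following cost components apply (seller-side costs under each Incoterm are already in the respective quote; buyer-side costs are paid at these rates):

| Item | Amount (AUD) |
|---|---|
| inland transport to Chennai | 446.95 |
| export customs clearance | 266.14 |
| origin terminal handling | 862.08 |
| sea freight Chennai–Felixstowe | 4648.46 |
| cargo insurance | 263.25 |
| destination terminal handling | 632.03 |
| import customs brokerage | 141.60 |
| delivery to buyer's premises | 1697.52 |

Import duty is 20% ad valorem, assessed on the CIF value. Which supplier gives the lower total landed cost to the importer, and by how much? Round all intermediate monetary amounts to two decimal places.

Supplier A (FCA):
CIF value = FCA price + origin terminal + freight + insurance = 159165.39 + 862.08 + 4648.46 + 263.25 = 164939.18
Import duty = 164939.18 × 20% = 32987.84
Buyer bears (A): 862.08 + 4648.46 + 263.25 + 632.03 + 141.60 + 1697.52 = 8244.94
Landed cost (A) = invoice 159165.39 + 8244.94 + duty 32987.84 = 200398.17
Supplier B (FOB):
CIF value = FOB price + freight + insurance = 177900.89 + 4648.46 + 263.25 = 182812.60
Import duty = 182812.60 × 20% = 36562.52
Buyer bears (B): 4648.46 + 263.25 + 632.03 + 141.60 + 1697.52 = 7382.86
Landed cost (B) = invoice 177900.89 + 7382.86 + duty 36562.52 = 221846.27
Difference = |200398.17 − 221846.27| = 21448.10

Supplier A is cheaper by AUD 21448.10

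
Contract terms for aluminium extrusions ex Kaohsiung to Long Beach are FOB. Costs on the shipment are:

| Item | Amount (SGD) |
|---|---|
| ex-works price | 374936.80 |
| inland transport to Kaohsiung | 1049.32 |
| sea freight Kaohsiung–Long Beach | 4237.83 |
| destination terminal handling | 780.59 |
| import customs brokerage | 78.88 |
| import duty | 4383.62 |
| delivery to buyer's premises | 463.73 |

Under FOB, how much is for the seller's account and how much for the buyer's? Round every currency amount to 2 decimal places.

Seller: SGD 375986.12; buyer: SGD 9944.65

FOB: the seller bears costs until goods are on board at the origin port; the buyer bears freight, insurance and all costs thereafter.
Seller's account: goods 374936.80 + inland to port 1049.32 = 375986.12
Buyer's account: freight 4237.83 + destination terminal 780.59 + brokerage 78.88 + duty 4383.62 + delivery 463.73 = 9944.65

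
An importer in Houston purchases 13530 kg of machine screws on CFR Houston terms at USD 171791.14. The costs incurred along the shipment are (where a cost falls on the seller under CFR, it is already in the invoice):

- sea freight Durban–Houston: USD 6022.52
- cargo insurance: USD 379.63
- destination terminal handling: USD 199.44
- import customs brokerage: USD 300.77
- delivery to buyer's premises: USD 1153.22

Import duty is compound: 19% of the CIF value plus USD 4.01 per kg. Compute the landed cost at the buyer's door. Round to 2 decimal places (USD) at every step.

CFR: the seller pays costs through ocean freight to the destination port, but not insurance.
Already in the invoice (seller's account under CFR): freight — exclude.
CIF value = CFR price + insurance = 171791.14 + 379.63 = 172170.77
Ad valorem component: 172170.77 × 19% = 32712.45
Specific component: 13530 × 4.01 = 54255.30
Import duty = 32712.45 + 54255.30 = 86967.75
Buyer bears: insurance 379.63 + destination terminal 199.44 + brokerage 300.77 + delivery 1153.22 + duty 86967.75 = 89000.81
Landed cost = invoice 171791.14 + 89000.81 = 260791.95

Total landed cost: USD 260791.95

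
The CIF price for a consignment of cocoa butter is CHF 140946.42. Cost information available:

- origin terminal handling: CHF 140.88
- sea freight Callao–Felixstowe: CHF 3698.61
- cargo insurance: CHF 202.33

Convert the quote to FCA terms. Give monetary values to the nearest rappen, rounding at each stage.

FCA price: CHF 136904.60

From CIF to FCA, the seller no longer bears: origin terminal, freight, insurance.
FCA price = 140946.42 − 140.88 − 3698.61 − 202.33 = 136904.60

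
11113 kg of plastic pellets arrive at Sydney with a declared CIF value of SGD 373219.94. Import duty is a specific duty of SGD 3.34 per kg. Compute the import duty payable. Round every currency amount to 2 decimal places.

Import duty = 11113 × 3.34 = 37117.42

Import duty: SGD 37117.42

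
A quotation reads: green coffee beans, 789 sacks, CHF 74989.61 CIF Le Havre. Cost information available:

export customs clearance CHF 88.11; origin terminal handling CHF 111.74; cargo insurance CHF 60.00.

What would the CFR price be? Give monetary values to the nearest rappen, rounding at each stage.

CFR price: CHF 74929.61

Not relevant to the conversion: export clearance, origin terminal — on the seller under both CIF and CFR; already in the CIF price and stays in the CFR price.
From CIF to CFR, the seller no longer bears: insurance.
CFR price = 74989.61 − 60.00 = 74929.61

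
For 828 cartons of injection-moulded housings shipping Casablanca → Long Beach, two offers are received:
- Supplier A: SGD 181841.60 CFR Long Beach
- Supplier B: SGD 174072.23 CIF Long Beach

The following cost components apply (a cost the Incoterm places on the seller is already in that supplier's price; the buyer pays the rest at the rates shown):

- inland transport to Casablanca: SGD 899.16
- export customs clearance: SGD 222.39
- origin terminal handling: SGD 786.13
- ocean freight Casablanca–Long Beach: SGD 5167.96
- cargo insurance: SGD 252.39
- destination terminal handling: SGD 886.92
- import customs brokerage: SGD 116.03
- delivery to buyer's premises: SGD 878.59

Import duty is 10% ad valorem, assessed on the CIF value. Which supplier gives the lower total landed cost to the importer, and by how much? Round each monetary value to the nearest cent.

Supplier B is cheaper by SGD 8823.94

Supplier A (CFR):
CIF value = CFR price + insurance = 181841.60 + 252.39 = 182093.99
Import duty = 182093.99 × 10% = 18209.40
Buyer bears (A): 252.39 + 886.92 + 116.03 + 878.59 = 2133.93
Landed cost (A) = invoice 181841.60 + 2133.93 + duty 18209.40 = 202184.93
Supplier B (CIF):
The CIF price already equals the CIF value: 174072.23
Import duty = 174072.23 × 10% = 17407.22
Buyer bears (B): 886.92 + 116.03 + 878.59 = 1881.54
Landed cost (B) = invoice 174072.23 + 1881.54 + duty 17407.22 = 193360.99
Difference = |202184.93 − 193360.99| = 8823.94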